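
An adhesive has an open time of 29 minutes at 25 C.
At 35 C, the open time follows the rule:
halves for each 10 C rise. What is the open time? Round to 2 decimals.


Factor = 2^((35-25)/10) = 2.0000
Open time = 29 / 2.0000 = 14.50 min

14.50


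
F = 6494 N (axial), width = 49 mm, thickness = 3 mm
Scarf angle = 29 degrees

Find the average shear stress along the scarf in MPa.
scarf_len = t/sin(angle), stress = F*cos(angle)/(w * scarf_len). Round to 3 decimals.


scarf_len = 3/sin(29 deg) = 6.1880
cos(29 deg) = 0.874620
stress = 6494*0.874620/(49*6.1880) = 18.732 MPa

18.732


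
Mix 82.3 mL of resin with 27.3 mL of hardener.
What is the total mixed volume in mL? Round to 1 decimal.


Total = 82.3 + 27.3 = 109.6 mL

109.6


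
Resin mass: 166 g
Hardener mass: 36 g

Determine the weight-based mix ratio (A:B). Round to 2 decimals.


Ratio = 166 / 36 = 4.61

4.61


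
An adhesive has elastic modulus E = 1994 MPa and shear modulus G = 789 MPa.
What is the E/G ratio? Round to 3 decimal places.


E/G = 1994 / 789 = 2.527

2.527


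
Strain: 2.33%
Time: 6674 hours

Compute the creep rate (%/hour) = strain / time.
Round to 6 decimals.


Creep rate = 2.33 / 6674
= 0.000349 %/h

0.000349


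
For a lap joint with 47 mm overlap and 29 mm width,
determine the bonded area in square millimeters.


Area = 47 * 29 = 1363 mm^2

1363


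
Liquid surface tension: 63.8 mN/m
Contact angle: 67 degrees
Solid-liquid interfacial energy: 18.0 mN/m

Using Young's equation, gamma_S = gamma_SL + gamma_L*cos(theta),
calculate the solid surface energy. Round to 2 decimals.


gamma_S = 18.0 + 63.8 * cos(67)
= 42.93 mN/m

42.93


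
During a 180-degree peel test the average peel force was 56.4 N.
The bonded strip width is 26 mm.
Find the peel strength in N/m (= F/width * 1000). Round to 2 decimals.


Peel strength = F/width * 1000
= 56.4 / 26 * 1000
= 2169.23 N/m

2169.23


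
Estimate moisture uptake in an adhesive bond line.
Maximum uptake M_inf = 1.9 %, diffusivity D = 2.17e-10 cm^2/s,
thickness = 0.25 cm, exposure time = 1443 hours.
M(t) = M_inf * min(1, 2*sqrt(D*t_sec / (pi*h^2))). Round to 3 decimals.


Convert time: 1443 h = 5194800 s
ratio = min(1, 2*sqrt(2.17e-10*5194800/(pi*0.25^2)))
= 0.151541
M(t) = 1.9 * 0.151541 = 0.288%

0.288


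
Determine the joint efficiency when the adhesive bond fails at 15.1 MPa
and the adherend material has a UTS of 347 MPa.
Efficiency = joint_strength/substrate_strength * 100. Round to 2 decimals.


Joint efficiency = 15.1 / 347 * 100
= 4.35%

4.35


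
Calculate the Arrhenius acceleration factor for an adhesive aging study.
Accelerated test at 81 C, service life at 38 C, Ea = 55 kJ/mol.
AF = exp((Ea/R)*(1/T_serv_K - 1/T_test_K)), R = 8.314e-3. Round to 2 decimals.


T_test = 354.15 K, T_serv = 311.15 K
Ea/R = 55 / 0.008314 = 6615.35
AF = exp(6615.35 * (1/311.15 - 1/354.15))
= 13.22

13.22


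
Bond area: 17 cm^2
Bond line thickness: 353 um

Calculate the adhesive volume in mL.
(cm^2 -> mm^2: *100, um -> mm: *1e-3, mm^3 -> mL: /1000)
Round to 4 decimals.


V = 17*100 * 353*1e-3 / 1000
= 0.6001 mL

0.6001


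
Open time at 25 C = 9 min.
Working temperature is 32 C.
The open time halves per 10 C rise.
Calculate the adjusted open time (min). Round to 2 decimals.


factor = 2^((32 - 25) / 10) = 1.6245
ot = 9 / 1.6245 = 5.54 min

5.54


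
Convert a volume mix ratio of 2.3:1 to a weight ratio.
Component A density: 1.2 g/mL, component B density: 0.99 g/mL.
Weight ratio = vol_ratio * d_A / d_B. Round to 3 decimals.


= 2.3 * 1.2 / 0.99 = 2.788

2.788


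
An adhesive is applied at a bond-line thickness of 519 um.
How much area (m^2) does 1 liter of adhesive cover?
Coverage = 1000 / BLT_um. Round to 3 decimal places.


Coverage = 1000 / 519 = 1.927 m^2

1.927


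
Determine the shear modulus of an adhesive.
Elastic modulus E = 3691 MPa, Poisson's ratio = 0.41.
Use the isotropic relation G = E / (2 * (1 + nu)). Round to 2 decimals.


G = 3691 / (2*(1+0.41)) = 3691 / 2.82
= 1308.87 MPa

1308.87


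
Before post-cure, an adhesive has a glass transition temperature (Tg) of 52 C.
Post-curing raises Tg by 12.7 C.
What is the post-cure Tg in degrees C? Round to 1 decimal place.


Tg_post = Tg_base + delta_Tg
= 52 + 12.7
= 64.7 C

64.7


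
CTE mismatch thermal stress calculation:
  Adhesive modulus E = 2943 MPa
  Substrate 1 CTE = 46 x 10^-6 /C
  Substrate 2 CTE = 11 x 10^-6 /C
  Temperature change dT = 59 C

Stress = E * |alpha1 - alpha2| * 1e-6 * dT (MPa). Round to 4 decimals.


delta_alpha = |46 - 11| = 35 x 10^-6/C
Stress = 2943 * 35e-6 * 59
= 6.0773 MPa

6.0773


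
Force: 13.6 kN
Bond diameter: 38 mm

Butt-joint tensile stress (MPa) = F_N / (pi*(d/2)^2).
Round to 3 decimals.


F_N = 13.6 * 1000 = 13600.0 N
A = pi*(19.0)^2 = 1134.1149 mm^2
stress = 13600.0 / 1134.1149 = 11.992 MPa

11.992


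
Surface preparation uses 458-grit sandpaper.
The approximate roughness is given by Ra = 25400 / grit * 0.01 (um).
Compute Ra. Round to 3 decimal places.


Ra = 25400 / 458 * 0.01
= 254 / 458
= 0.555 um

0.555


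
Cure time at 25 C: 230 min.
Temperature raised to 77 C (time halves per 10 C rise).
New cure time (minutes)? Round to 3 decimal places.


Acceleration factor = 2^(52/10) = 36.7583
New time = 230 / 36.7583 = 6.257 min

6.257


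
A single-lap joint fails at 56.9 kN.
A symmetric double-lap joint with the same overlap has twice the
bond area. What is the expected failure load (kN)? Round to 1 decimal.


Double-lap load = 2 * 56.9 = 113.8 kN

113.8


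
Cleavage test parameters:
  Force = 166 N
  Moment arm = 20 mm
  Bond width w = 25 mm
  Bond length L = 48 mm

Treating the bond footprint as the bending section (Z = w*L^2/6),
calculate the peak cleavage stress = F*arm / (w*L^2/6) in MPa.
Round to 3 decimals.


M = 166 * 20 = 3320 N*mm
Z = 25 * 48^2 / 6 = 57600 / 6 mm^3
sigma = M / Z = 6 * 3320 / 57600 = 19920 / 57600
= 0.346 MPa

0.346


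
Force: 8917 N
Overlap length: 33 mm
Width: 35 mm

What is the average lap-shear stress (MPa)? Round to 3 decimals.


Average shear stress = F / (overlap * width)
= 8917 / (33 * 35)
= 7.720 MPa

7.720


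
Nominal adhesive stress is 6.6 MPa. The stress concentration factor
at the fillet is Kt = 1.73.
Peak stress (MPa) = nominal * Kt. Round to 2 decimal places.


Peak = 6.6 * 1.73 = 11.42 MPa

11.42


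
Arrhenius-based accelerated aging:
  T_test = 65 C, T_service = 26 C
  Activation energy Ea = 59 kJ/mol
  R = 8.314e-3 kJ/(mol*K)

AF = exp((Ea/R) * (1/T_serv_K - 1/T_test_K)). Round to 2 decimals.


T_test_K = 338.15, T_serv_K = 299.15
AF = exp((59/8.314e-3) * (1/299.15 - 1/338.15))
= 15.42

15.42


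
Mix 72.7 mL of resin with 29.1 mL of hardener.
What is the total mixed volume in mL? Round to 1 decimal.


Total = 72.7 + 29.1 = 101.8 mL

101.8


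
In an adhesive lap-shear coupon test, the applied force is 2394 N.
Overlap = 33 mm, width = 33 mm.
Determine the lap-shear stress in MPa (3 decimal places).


stress = F / (overlap * width)
= 2394 / (33 * 33)
= 2.198 MPa

2.198


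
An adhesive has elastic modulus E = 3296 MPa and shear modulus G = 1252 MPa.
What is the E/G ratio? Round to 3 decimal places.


E/G = 3296 / 1252 = 2.633

2.633


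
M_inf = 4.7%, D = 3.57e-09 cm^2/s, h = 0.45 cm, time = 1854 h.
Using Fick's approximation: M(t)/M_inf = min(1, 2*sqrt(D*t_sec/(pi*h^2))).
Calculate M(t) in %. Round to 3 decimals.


t = 6674400 s
ratio = min(1, 2*sqrt(3.57e-09*6674400/(pi*0.2025)))
= 0.387064
M(t) = 4.7 * 0.387064 = 1.819%

1.819


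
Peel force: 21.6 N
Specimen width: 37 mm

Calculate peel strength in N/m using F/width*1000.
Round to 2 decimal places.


Peel strength = 21.6 / 37 * 1000 = 583.78 N/m

583.78


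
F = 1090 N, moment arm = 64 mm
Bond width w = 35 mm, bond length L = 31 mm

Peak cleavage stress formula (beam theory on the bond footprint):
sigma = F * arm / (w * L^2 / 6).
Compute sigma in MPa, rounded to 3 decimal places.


sigma = (1090 * 64) / (35 * 961 / 6)
= 69760 * 6 / 33635
= 418560 / 33635
= 12.444 MPa

12.444


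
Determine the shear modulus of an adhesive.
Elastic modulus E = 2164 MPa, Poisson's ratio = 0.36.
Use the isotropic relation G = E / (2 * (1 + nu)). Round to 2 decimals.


G = 2164 / (2*(1+0.36)) = 2164 / 2.72
= 795.59 MPa

795.59


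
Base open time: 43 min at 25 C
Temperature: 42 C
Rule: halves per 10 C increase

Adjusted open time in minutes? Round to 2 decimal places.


Acceleration = 2^((42-25)/10) = 3.2490
Open time = 43 / 3.2490 = 13.23 min

13.23


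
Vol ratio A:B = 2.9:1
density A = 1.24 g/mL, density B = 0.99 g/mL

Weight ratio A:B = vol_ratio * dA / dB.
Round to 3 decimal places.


Weight ratio = 2.9 * 1.24 / 0.99
= 3.632

3.632


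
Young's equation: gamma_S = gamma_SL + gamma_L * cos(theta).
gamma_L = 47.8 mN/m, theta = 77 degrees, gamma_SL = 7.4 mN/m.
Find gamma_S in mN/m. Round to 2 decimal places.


cos(77 deg) = 0.224951
gamma_S = 7.4 + 47.8 * 0.224951
= 18.15 mN/m

18.15


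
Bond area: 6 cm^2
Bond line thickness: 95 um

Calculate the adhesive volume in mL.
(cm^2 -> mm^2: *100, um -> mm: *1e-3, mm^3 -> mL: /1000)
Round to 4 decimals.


V = 6*100 * 95*1e-3 / 1000
= 0.0570 mL

0.0570


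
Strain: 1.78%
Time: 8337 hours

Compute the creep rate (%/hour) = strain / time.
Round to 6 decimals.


Creep rate = 1.78 / 8337
= 0.000214 %/h

0.000214


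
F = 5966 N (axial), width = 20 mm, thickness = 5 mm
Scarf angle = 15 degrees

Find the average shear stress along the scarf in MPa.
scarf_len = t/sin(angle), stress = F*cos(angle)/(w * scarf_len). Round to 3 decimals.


scarf_len = 5/sin(15 deg) = 19.3185
cos(15 deg) = 0.965926
stress = 5966*0.965926/(20*19.3185) = 14.915 MPa

14.915


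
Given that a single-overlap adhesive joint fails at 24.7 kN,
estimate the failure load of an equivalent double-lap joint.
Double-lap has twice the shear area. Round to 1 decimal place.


Double-lap factor = 2
Expected load = 24.7 * 2 = 49.4 kN

49.4


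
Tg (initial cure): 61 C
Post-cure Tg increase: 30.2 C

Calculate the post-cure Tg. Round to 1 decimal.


Post-cure Tg = 61 + 30.2 = 91.2 C

91.2


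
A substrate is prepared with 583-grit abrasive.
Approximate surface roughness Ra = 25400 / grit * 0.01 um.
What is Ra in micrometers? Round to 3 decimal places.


Ra = 25400 / 583 * 0.01 = 0.436 um

0.436


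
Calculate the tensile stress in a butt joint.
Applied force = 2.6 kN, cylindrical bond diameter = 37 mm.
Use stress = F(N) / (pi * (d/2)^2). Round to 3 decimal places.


A = pi * 18.5^2 = 1075.2101 mm^2
sigma = 2600.0 / 1075.2101 = 2.418 MPa

2.418


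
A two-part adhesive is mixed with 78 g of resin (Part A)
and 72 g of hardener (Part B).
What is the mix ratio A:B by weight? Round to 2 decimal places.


Mix ratio = mass_A / mass_B
= 78 / 72
= 1.08

1.08


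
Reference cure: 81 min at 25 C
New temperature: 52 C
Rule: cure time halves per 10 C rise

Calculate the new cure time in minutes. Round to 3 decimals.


factor = 2^((52-25)/10) = 6.4980
t_new = 81 / 6.4980 = 12.465 min

12.465


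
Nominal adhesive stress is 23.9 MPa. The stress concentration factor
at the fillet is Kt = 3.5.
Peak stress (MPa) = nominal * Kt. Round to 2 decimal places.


Peak = 23.9 * 3.5 = 83.65 MPa

83.65


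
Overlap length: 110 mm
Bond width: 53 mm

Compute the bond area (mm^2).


Bond area = 110 * 53 = 5830 mm^2

5830


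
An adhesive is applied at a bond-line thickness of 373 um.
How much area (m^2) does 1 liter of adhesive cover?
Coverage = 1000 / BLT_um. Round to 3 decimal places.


Coverage = 1000 / 373 = 2.681 m^2

2.681


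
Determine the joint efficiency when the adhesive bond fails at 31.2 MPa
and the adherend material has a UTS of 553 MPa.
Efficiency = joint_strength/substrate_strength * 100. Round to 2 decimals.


Joint efficiency = 31.2 / 553 * 100
= 5.64%

5.64


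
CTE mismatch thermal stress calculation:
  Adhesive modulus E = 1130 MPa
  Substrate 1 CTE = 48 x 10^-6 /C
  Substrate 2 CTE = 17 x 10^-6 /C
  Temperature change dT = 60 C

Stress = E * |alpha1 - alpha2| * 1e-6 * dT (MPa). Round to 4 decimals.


delta_alpha = |48 - 17| = 31 x 10^-6/C
Stress = 1130 * 31e-6 * 60
= 2.1018 MPa

2.1018


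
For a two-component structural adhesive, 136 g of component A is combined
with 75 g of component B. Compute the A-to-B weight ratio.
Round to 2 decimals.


Weight ratio A:B = 136 / 75
= 1.81

1.81


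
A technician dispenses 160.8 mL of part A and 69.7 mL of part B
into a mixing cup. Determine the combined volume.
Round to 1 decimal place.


Combined volume = 160.8 + 69.7
= 230.5 mL

230.5


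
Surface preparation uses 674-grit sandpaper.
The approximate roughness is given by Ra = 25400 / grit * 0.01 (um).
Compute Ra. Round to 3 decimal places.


Ra = 25400 / 674 * 0.01
= 254 / 674
= 0.377 um

0.377


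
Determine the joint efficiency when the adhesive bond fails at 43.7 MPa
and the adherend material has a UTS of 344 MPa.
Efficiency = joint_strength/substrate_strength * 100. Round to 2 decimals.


Joint efficiency = 43.7 / 344 * 100
= 12.70%

12.70


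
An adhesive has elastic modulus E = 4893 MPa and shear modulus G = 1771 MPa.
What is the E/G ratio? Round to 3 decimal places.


E/G = 4893 / 1771 = 2.763

2.763


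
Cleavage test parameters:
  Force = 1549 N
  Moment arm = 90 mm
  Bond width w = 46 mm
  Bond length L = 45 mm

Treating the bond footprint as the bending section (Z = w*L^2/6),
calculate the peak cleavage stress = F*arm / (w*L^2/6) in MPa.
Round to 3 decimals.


M = 1549 * 90 = 139410 N*mm
Z = 46 * 45^2 / 6 = 93150 / 6 mm^3
sigma = M / Z = 6 * 139410 / 93150 = 836460 / 93150
= 8.980 MPa

8.980


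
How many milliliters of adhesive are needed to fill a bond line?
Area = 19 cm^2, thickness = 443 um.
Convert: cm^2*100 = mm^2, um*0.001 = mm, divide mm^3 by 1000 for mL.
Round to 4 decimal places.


= (19 * 100) * (443 * 0.001) / 1000
= 0.8417 mL

0.8417


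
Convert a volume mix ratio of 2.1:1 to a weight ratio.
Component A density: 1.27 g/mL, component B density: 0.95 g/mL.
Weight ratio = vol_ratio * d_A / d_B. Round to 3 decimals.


= 2.1 * 1.27 / 0.95 = 2.807

2.807


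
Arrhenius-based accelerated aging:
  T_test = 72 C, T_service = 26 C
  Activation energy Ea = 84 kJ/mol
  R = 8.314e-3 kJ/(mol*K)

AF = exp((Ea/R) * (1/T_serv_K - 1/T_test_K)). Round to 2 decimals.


T_test_K = 345.15, T_serv_K = 299.15
AF = exp((84/8.314e-3) * (1/299.15 - 1/345.15))
= 90.13

90.13


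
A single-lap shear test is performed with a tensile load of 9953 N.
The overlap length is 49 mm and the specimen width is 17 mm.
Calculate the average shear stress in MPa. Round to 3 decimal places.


Shear stress = F / (overlap * width)
= 9953 / (49 * 17)
= 9953 / 833
= 11.948 MPa

11.948


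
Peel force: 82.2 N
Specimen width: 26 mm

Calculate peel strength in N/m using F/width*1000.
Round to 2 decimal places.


Peel strength = 82.2 / 26 * 1000 = 3161.54 N/m

3161.54


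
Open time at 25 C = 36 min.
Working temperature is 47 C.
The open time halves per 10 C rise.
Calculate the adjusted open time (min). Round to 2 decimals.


factor = 2^((47 - 25) / 10) = 4.5948
ot = 36 / 4.5948 = 7.83 min

7.83


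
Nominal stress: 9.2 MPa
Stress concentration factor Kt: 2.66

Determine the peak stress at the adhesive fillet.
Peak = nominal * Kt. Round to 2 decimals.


Peak stress = 9.2 * 2.66
= 24.47 MPa

24.47


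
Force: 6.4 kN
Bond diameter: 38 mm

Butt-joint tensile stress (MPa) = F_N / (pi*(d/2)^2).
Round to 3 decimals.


F_N = 6.4 * 1000 = 6400.0 N
A = pi*(19.0)^2 = 1134.1149 mm^2
stress = 6400.0 / 1134.1149 = 5.643 MPa

5.643


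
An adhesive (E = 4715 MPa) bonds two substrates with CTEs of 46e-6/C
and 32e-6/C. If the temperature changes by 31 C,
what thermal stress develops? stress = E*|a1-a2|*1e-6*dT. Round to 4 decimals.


Stress = 4715 * |46 - 32| * 1e-6 * 31
= 2.0463 MPa

2.0463


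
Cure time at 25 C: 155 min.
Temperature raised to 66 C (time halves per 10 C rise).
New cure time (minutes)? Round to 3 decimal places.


Acceleration factor = 2^(41/10) = 17.1484
New time = 155 / 17.1484 = 9.039 min

9.039


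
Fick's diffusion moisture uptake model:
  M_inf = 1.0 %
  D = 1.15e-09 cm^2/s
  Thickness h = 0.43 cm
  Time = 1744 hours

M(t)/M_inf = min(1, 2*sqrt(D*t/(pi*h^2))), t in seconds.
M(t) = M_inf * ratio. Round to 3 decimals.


t_sec = 1744 * 3600 = 6278400
ratio = 2*sqrt(1.15e-09*6278400/(pi*0.43^2))
= min(1, 0.222977)
= 0.222977
M(t) = 1.0 * 0.222977 = 0.223 %

0.223


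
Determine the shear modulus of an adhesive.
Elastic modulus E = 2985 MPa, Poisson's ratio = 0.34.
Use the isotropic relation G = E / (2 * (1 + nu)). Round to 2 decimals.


G = 2985 / (2*(1+0.34)) = 2985 / 2.68
= 1113.81 MPa

1113.81


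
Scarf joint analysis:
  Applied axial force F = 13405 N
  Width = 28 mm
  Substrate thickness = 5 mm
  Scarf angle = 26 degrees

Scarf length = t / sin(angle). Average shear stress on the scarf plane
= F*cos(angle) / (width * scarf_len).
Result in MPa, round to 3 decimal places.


Scarf length = 5 / sin(26 deg) = 11.4059 mm
cos(26 deg) = 0.898794
Shear = 13405 * 0.898794 / (28 * 11.4059)
= 37.726 MPa

37.726


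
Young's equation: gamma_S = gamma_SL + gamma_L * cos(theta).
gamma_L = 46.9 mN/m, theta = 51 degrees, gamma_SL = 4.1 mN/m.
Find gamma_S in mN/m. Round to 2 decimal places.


cos(51 deg) = 0.629320
gamma_S = 4.1 + 46.9 * 0.629320
= 33.62 mN/m

33.62


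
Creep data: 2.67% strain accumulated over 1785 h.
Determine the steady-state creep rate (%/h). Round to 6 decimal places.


Rate = 2.67 / 1785 = 0.001496 %/h

0.001496


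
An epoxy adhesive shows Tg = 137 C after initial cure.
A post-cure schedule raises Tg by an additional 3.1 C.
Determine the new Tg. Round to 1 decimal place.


New Tg = 137 + 3.1
= 140.1 C

140.1


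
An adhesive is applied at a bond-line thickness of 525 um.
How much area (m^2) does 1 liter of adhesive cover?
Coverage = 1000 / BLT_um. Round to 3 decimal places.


Coverage = 1000 / 525 = 1.905 m^2

1.905


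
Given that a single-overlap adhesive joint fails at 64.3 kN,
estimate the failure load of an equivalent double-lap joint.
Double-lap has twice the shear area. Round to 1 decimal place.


Double-lap factor = 2
Expected load = 64.3 * 2 = 128.6 kN

128.6


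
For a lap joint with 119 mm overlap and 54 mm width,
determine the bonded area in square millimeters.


Area = 119 * 54 = 6426 mm^2

6426


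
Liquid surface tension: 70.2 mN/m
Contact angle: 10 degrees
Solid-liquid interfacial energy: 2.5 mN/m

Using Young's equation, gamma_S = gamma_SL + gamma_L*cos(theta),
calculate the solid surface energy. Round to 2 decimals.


gamma_S = 2.5 + 70.2 * cos(10)
= 71.63 mN/m

71.63


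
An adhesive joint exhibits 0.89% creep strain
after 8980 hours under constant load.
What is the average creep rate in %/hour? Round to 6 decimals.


Creep rate = strain / time
= 0.89 / 8980
= 0.000099 %/h

0.000099


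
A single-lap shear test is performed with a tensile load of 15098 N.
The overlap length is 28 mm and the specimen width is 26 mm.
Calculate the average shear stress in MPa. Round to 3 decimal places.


Shear stress = F / (overlap * width)
= 15098 / (28 * 26)
= 15098 / 728
= 20.739 MPa

20.739


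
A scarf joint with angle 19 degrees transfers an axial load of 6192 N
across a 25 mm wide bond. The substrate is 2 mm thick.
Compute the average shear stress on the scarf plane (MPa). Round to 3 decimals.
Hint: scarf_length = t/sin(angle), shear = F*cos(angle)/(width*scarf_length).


scarf_length = 2 / sin(19 deg) = 6.1431 mm
cos(19 deg) = 0.945519
shear stress = 6192 * 0.945519 / (25 * 6.1431)
= 38.122 MPa

38.122


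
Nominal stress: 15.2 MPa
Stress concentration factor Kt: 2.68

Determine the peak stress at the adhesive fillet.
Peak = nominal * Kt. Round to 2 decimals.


Peak stress = 15.2 * 2.68
= 40.74 MPa

40.74


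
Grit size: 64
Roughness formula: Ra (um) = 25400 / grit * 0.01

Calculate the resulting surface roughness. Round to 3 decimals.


Ra = 25400 / 64 * 0.01
= 3.969 um

3.969


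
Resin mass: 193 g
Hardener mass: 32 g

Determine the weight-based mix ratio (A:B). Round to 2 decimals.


Ratio = 193 / 32 = 6.03

6.03


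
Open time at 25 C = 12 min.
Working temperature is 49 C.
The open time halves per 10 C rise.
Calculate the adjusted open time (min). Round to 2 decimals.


factor = 2^((49 - 25) / 10) = 5.2780
ot = 12 / 5.2780 = 2.27 min

2.27


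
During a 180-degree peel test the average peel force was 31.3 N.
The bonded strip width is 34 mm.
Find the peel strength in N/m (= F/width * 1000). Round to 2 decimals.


Peel strength = F/width * 1000
= 31.3 / 34 * 1000
= 920.59 N/m

920.59


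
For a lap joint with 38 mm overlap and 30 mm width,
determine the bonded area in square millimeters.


Area = 38 * 30 = 1140 mm^2

1140


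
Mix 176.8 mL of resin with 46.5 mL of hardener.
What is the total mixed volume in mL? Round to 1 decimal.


Total = 176.8 + 46.5 = 223.3 mL

223.3


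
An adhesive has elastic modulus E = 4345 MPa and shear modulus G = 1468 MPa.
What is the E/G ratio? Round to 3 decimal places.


E/G = 4345 / 1468 = 2.960

2.960


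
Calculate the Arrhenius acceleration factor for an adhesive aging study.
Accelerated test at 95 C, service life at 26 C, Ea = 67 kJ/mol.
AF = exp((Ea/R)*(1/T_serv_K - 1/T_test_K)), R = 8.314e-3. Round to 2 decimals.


T_test = 368.15 K, T_serv = 299.15 K
Ea/R = 67 / 0.008314 = 8058.70
AF = exp(8058.70 * (1/299.15 - 1/368.15))
= 155.86

155.86


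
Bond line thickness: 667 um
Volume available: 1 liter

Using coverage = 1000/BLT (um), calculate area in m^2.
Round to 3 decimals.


1 L = 1e6 mm^3, thickness = 667 um = 0.667 mm
Area = 1e6 / 0.667 mm^2 = (1e6 / 0.667) / 1e6 m^2 = 1000 / 667 m^2
= 1.499 m^2

1.499


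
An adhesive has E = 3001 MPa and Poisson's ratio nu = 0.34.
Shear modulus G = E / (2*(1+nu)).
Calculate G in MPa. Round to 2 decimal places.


G = 3001 / (2*(1+0.34))
= 3001 / 2.68
= 1119.78 MPa

1119.78


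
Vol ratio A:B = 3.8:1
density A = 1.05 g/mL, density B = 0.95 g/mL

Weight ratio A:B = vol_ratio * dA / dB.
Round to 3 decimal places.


Weight ratio = 3.8 * 1.05 / 0.95
= 4.200

4.200


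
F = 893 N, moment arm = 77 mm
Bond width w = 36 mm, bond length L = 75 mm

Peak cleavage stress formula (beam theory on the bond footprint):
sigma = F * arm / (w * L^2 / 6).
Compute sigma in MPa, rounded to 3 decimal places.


sigma = (893 * 77) / (36 * 5625 / 6)
= 68761 * 6 / 202500
= 412566 / 202500
= 2.037 MPa

2.037


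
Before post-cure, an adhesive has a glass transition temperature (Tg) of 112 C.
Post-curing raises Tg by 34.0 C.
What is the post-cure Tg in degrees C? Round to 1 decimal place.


Tg_post = Tg_base + delta_Tg
= 112 + 34.0
= 146.0 C

146.0


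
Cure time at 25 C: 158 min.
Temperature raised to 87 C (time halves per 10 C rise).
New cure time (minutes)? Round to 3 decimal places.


Acceleration factor = 2^(62/10) = 73.5167
New time = 158 / 73.5167 = 2.149 min

2.149


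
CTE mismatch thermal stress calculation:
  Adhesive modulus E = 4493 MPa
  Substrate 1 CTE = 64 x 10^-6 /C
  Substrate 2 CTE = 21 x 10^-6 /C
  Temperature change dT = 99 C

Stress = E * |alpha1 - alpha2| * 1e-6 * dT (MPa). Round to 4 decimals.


delta_alpha = |64 - 21| = 43 x 10^-6/C
Stress = 4493 * 43e-6 * 99
= 19.1267 MPa

19.1267


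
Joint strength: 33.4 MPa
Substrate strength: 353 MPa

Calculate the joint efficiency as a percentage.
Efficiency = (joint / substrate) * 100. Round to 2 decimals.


Efficiency = (33.4 / 353) * 100 = 9.46%

9.46


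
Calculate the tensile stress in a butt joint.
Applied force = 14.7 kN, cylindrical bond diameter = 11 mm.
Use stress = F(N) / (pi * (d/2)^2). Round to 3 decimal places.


A = pi * 5.5^2 = 95.0332 mm^2
sigma = 14700.0 / 95.0332 = 154.683 MPa

154.683


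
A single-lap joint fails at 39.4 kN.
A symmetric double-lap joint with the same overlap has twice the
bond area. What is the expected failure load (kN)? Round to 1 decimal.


Double-lap load = 2 * 39.4 = 78.8 kN

78.8


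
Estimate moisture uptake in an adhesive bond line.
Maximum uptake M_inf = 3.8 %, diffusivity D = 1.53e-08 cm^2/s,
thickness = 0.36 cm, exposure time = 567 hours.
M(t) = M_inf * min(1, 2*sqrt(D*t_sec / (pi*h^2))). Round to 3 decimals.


Convert time: 567 h = 2041200 s
ratio = min(1, 2*sqrt(1.53e-08*2041200/(pi*0.36^2)))
= 0.553912
M(t) = 3.8 * 0.553912 = 2.105%

2.105


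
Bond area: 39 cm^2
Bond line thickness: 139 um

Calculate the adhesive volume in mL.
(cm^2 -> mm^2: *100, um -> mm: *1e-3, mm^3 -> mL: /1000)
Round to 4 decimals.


V = 39*100 * 139*1e-3 / 1000
= 0.5421 mL

0.5421


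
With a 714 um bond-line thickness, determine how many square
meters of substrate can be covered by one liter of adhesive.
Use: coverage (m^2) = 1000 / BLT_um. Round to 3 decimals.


Coverage = 1000 / 714 = 1.401 m^2

1.401


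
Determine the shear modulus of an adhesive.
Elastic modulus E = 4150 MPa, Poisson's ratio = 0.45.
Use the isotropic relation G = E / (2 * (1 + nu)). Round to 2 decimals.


G = 4150 / (2*(1+0.45)) = 4150 / 2.90
= 1431.03 MPa

1431.03


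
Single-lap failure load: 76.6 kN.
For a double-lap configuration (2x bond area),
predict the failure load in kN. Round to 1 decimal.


Failure load = 76.6 * 2 = 153.2 kN

153.2


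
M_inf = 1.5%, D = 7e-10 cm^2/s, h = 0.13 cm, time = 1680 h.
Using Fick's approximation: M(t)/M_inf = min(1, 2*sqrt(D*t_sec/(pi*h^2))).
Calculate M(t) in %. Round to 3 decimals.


t = 6048000 s
ratio = min(1, 2*sqrt(7e-10*6048000/(pi*0.0169)))
= 0.564763
M(t) = 1.5 * 0.564763 = 0.847%

0.847


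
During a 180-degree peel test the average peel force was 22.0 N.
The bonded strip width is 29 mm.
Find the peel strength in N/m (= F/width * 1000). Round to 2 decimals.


Peel strength = F/width * 1000
= 22.0 / 29 * 1000
= 758.62 N/m

758.62


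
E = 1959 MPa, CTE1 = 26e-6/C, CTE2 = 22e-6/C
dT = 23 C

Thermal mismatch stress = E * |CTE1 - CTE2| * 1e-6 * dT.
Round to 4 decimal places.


= 1959 * 4e-6 * 23
= 0.1802 MPa

0.1802


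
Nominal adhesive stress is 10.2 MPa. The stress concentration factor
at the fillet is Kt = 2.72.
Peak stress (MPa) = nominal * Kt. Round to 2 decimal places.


Peak = 10.2 * 2.72 = 27.74 MPa

27.74


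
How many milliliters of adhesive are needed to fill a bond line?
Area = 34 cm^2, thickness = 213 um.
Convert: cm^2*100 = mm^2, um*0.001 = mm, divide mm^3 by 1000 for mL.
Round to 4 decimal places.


= (34 * 100) * (213 * 0.001) / 1000
= 0.7242 mL

0.7242


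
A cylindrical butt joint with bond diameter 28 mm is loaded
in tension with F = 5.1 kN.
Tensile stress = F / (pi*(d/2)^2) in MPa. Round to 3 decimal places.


Area = pi * (28/2)^2 = 615.7522 mm^2
Stress = 5.1*1000 / 615.7522
= 8.283 MPa

8.283


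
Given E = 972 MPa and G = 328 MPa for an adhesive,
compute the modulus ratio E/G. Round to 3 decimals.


E/G ratio = 972 / 328 = 2.963

2.963


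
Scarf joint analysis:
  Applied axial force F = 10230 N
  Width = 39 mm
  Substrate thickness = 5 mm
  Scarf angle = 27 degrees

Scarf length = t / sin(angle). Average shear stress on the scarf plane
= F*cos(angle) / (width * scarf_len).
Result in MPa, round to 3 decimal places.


Scarf length = 5 / sin(27 deg) = 11.0134 mm
cos(27 deg) = 0.891007
Shear = 10230 * 0.891007 / (39 * 11.0134)
= 21.221 MPa

21.221


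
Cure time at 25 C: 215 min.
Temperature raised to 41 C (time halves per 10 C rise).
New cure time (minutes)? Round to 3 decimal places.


Acceleration factor = 2^(16/10) = 3.0314
New time = 215 / 3.0314 = 70.924 min

70.924


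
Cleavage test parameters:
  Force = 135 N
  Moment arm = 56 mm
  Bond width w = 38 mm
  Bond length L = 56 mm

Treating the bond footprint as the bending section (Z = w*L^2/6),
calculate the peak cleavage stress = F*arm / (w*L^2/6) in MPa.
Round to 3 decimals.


M = 135 * 56 = 7560 N*mm
Z = 38 * 56^2 / 6 = 119168 / 6 mm^3
sigma = M / Z = 6 * 7560 / 119168 = 45360 / 119168
= 0.381 MPa

0.381


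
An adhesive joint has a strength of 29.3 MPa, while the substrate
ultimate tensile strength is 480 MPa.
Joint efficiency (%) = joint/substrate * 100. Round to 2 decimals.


Efficiency = 29.3 / 480 * 100
= 6.10%

6.10


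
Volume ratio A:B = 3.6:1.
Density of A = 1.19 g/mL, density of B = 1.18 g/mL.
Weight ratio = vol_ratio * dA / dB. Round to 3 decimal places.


Wt ratio = 3.6 * 1.19 / 1.18
= 3.631

3.631


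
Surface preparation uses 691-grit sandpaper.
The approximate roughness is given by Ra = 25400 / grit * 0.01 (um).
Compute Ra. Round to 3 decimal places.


Ra = 25400 / 691 * 0.01
= 254 / 691
= 0.368 um

0.368


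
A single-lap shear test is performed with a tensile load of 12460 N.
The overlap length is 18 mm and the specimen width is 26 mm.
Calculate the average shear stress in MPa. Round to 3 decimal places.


Shear stress = F / (overlap * width)
= 12460 / (18 * 26)
= 12460 / 468
= 26.624 MPa

26.624


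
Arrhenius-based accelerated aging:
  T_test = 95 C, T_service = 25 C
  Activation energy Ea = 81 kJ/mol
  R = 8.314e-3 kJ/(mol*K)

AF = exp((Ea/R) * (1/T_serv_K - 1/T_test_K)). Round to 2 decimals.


T_test_K = 368.15, T_serv_K = 298.15
AF = exp((81/8.314e-3) * (1/298.15 - 1/368.15))
= 499.28

499.28


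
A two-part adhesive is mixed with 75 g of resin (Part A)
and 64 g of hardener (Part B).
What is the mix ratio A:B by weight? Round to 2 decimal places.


Mix ratio = mass_A / mass_B
= 75 / 64
= 1.17

1.17


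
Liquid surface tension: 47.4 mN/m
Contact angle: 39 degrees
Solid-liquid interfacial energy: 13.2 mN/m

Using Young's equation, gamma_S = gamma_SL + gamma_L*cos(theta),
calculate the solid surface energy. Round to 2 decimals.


gamma_S = 13.2 + 47.4 * cos(39)
= 50.04 mN/m

50.04


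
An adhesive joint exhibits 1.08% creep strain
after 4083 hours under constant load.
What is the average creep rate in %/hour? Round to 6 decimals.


Creep rate = strain / time
= 1.08 / 4083
= 0.000265 %/h

0.000265


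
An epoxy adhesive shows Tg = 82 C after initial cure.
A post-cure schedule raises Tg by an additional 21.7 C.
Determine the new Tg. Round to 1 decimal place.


New Tg = 82 + 21.7
= 103.7 C

103.7


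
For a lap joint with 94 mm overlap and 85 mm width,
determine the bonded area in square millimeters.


Area = 94 * 85 = 7990 mm^2

7990


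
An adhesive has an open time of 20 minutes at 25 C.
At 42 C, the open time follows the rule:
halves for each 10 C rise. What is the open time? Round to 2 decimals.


Factor = 2^((42-25)/10) = 3.2490
Open time = 20 / 3.2490 = 6.16 min

6.16


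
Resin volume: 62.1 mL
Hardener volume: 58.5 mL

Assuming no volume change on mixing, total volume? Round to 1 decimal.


V_total = 62.1 + 58.5 = 120.6 mL

120.6


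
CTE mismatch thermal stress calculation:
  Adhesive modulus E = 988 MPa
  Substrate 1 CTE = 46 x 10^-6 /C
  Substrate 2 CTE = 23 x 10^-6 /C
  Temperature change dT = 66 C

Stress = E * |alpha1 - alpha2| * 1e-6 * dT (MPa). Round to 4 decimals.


delta_alpha = |46 - 23| = 23 x 10^-6/C
Stress = 988 * 23e-6 * 66
= 1.4998 MPa

1.4998


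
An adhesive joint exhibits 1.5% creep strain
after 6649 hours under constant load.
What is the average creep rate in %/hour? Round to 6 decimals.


Creep rate = strain / time
= 1.5 / 6649
= 0.000226 %/h

0.000226


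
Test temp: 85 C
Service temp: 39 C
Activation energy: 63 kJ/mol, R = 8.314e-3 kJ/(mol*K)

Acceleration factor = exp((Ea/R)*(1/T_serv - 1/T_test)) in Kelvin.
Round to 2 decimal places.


AF = exp((63/0.008314)*(1/312.15 - 1/358.15))
= 22.60

22.60


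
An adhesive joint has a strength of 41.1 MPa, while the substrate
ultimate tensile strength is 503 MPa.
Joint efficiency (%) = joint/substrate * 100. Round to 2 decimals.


Efficiency = 41.1 / 503 * 100
= 8.17%

8.17


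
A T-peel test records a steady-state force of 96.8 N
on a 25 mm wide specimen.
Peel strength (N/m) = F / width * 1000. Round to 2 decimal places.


Peel strength = 96.8 / 25 * 1000
= 3872.00 N/m

3872.00


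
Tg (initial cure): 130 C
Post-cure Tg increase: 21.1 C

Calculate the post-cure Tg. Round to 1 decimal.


Post-cure Tg = 130 + 21.1 = 151.1 C

151.1


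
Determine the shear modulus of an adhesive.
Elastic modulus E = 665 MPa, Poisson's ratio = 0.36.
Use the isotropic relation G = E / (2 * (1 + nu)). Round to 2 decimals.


G = 665 / (2*(1+0.36)) = 665 / 2.72
= 244.49 MPa

244.49


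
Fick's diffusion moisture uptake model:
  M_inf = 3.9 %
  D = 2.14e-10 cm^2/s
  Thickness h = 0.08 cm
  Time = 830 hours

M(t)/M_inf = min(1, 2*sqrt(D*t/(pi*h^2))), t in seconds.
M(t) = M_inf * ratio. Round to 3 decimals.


t_sec = 830 * 3600 = 2988000
ratio = 2*sqrt(2.14e-10*2988000/(pi*0.08^2))
= min(1, 0.356666)
= 0.356666
M(t) = 3.9 * 0.356666 = 1.391 %

1.391


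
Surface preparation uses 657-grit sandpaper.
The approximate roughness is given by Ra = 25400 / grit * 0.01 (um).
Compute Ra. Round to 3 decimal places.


Ra = 25400 / 657 * 0.01
= 254 / 657
= 0.387 um

0.387


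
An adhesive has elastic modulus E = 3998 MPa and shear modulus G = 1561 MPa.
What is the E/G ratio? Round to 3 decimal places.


E/G = 3998 / 1561 = 2.561

2.561


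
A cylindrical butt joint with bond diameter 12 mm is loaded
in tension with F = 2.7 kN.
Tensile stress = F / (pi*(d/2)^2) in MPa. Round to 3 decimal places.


Area = pi * (12/2)^2 = 113.0973 mm^2
Stress = 2.7*1000 / 113.0973
= 23.873 MPa

23.873


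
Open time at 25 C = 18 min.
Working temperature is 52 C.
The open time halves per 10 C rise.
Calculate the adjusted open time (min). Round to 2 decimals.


factor = 2^((52 - 25) / 10) = 6.4980
ot = 18 / 6.4980 = 2.77 min

2.77


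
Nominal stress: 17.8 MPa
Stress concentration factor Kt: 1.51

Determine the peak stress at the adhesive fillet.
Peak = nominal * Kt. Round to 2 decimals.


Peak stress = 17.8 * 1.51
= 26.88 MPa

26.88


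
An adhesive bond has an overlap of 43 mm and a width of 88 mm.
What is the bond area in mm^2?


Bond area = overlap * width
= 43 * 88
= 3784 mm^2

3784


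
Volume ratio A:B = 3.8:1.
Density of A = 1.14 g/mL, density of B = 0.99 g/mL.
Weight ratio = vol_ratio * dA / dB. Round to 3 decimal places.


Wt ratio = 3.8 * 1.14 / 0.99
= 4.376

4.376


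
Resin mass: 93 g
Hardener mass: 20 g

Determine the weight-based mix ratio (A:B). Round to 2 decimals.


Ratio = 93 / 20 = 4.65

4.65


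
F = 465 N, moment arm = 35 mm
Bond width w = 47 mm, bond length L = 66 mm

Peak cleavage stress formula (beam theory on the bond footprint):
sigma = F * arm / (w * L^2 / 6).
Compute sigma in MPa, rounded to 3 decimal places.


sigma = (465 * 35) / (47 * 4356 / 6)
= 16275 * 6 / 204732
= 97650 / 204732
= 0.477 MPa

0.477


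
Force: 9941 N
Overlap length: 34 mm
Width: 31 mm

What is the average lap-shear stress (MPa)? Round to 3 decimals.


Average shear stress = F / (overlap * width)
= 9941 / (34 * 31)
= 9.432 MPa

9.432


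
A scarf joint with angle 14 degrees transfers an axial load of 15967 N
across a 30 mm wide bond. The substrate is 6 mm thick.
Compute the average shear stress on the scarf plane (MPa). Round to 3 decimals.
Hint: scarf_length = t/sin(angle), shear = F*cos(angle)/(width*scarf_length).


scarf_length = 6 / sin(14 deg) = 24.8014 mm
cos(14 deg) = 0.970296
shear stress = 15967 * 0.970296 / (30 * 24.8014)
= 20.822 MPa

20.822


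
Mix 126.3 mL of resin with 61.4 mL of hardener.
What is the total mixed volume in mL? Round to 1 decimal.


Total = 126.3 + 61.4 = 187.7 mL

187.7


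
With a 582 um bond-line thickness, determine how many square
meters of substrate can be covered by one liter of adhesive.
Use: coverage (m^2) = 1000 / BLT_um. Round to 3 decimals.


Coverage = 1000 / 582 = 1.718 m^2

1.718


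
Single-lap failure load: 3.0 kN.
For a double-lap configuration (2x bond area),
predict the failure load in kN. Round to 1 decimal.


Failure load = 3.0 * 2 = 6.0 kN

6.0


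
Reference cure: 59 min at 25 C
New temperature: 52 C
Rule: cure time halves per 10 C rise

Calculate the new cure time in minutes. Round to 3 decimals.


factor = 2^((52-25)/10) = 6.4980
t_new = 59 / 6.4980 = 9.080 min

9.080


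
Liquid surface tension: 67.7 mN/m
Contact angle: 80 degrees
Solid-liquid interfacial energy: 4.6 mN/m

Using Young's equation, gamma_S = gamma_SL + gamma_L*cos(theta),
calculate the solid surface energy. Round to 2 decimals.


gamma_S = 4.6 + 67.7 * cos(80)
= 16.36 mN/m

16.36


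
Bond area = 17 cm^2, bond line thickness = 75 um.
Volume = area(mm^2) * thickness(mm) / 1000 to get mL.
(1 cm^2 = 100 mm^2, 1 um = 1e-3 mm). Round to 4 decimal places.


area_mm2 = 17 * 100 = 1700
blt_mm = 75 * 1e-3 = 0.075
vol_mm3 = 1700 * 0.075 = 127.5
vol_mL = 127.5 / 1000 = 0.1275 mL

0.1275


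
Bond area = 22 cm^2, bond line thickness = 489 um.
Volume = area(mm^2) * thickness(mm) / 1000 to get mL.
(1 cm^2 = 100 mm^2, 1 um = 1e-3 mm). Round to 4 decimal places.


area_mm2 = 22 * 100 = 2200
blt_mm = 489 * 1e-3 = 0.489
vol_mm3 = 2200 * 0.489 = 1075.8
vol_mL = 1075.8 / 1000 = 1.0758 mL

1.0758


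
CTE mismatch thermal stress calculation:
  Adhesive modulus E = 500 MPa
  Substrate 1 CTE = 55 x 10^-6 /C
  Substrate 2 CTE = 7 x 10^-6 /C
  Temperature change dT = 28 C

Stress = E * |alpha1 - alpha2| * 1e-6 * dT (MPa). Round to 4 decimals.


delta_alpha = |55 - 7| = 48 x 10^-6/C
Stress = 500 * 48e-6 * 28
= 0.6720 MPa

0.6720


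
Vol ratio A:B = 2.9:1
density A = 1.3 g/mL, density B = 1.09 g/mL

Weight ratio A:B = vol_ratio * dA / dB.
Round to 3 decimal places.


Weight ratio = 2.9 * 1.3 / 1.09
= 3.459

3.459


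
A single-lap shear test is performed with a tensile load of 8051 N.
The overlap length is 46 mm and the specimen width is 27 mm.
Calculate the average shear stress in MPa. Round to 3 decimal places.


Shear stress = F / (overlap * width)
= 8051 / (46 * 27)
= 8051 / 1242
= 6.482 MPa

6.482


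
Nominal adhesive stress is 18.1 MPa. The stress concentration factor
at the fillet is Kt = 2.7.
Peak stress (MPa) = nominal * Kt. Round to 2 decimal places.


Peak = 18.1 * 2.7 = 48.87 MPa

48.87


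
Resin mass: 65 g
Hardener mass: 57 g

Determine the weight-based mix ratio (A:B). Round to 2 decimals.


Ratio = 65 / 57 = 1.14

1.14


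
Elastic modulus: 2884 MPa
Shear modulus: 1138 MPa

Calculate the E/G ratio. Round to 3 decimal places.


E / G = 2884 / 1138 = 2.534

2.534


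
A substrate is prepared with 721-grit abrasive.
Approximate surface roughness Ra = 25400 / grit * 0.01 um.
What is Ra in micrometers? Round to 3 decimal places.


Ra = 25400 / 721 * 0.01 = 0.352 um

0.352


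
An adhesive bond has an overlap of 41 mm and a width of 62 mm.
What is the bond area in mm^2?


Bond area = overlap * width
= 41 * 62
= 2542 mm^2

2542


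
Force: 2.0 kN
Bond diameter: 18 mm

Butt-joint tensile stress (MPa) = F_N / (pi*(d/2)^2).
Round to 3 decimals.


F_N = 2.0 * 1000 = 2000.0 N
A = pi*(9.0)^2 = 254.4690 mm^2
stress = 2000.0 / 254.4690 = 7.860 MPa

7.860


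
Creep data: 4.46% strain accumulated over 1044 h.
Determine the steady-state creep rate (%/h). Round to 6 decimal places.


Rate = 4.46 / 1044 = 0.004272 %/h

0.004272


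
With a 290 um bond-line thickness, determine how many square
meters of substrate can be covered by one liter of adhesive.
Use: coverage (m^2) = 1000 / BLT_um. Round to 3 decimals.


Coverage = 1000 / 290 = 3.448 m^2

3.448


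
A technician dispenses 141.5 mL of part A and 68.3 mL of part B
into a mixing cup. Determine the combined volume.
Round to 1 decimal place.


Combined volume = 141.5 + 68.3
= 209.8 mL

209.8
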